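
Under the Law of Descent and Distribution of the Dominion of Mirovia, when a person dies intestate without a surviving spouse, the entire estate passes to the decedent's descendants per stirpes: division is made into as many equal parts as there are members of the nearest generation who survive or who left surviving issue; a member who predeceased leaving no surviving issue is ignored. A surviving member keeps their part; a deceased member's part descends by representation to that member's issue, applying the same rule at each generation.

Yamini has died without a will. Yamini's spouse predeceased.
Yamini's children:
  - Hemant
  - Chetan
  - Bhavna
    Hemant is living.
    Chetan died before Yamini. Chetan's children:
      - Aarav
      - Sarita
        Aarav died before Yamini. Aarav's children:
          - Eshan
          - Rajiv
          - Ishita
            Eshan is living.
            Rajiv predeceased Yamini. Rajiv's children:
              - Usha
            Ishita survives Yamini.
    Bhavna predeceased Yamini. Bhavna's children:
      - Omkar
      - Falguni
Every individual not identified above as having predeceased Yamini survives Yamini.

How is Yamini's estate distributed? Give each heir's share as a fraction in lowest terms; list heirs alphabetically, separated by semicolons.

There is no surviving spouse, so the entire estate passes to Yamini's descendants per stirpes.
The estate is divided into 3 equal shares of 1/3 among Hemant, Chetan, Bhavna.
Hemant is living and takes 1/3.
Chetan predeceased; the 1/3 allotted to Chetan's branch passes to Chetan's issue by representation.
The 1/3 is divided into 2 equal shares of 1/6 among Aarav, Sarita.
Aarav predeceased; the 1/6 allotted to Aarav's branch passes to Aarav's issue by representation.
The 1/6 is divided into 3 equal shares of 1/18 among Eshan, Rajiv, Ishita.
Eshan is living and takes 1/18.
Rajiv predeceased; the 1/18 allotted to Rajiv's branch passes to Rajiv's issue by representation.
Usha is the sole taker at this level and receives the full 1/18.
Ishita is living and takes 1/18.
Sarita is living and takes 1/6.
Bhavna predeceased; the 1/3 allotted to Bhavna's branch passes to Bhavna's issue by representation.
The 1/3 is divided into 2 equal shares of 1/6 among Omkar, Falguni.
Omkar is living and takes 1/6.
Falguni is living and takes 1/6.

Eshan 1/18; Falguni 1/6; Hemant 1/3; Ishita 1/18; Omkar 1/6; Sarita 1/6; Usha 1/18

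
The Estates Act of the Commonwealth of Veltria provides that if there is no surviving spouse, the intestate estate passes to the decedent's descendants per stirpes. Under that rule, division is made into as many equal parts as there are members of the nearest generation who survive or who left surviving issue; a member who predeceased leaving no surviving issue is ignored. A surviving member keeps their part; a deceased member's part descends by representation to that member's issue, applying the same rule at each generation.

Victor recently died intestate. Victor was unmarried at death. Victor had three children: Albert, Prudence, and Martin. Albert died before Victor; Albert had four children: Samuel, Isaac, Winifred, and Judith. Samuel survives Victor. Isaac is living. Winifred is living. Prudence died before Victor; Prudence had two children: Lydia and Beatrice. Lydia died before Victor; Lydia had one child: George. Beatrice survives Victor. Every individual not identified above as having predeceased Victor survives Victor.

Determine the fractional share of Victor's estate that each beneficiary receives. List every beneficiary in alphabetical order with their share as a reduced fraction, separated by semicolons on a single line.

There is no surviving spouse, so the entire estate passes to Victor's descendants per stirpes.
The estate is divided into 3 equal shares of 1/3 among Albert, Prudence, Martin.
Albert predeceased; the 1/3 allotted to Albert's branch passes to Albert's issue by representation.
The 1/3 is divided into 4 equal shares of 1/12 among Samuel, Isaac, Winifred, Judith.
Samuel is living and takes 1/12.
Isaac is living and takes 1/12.
Winifred is living and takes 1/12.
Judith is living and takes 1/12.
Prudence predeceased; the 1/3 allotted to Prudence's branch passes to Prudence's issue by representation.
The 1/3 is divided into 2 equal shares of 1/6 among Lydia, Beatrice.
Lydia predeceased; the 1/6 allotted to Lydia's branch passes to Lydia's issue by representation.
George is the sole taker at this level and receives the full 1/6.
Beatrice is living and takes 1/6.
Martin is living and takes 1/3.

Beatrice 1/6; George 1/6; Isaac 1/12; Judith 1/12; Martin 1/3; Samuel 1/12; Winifred 1/12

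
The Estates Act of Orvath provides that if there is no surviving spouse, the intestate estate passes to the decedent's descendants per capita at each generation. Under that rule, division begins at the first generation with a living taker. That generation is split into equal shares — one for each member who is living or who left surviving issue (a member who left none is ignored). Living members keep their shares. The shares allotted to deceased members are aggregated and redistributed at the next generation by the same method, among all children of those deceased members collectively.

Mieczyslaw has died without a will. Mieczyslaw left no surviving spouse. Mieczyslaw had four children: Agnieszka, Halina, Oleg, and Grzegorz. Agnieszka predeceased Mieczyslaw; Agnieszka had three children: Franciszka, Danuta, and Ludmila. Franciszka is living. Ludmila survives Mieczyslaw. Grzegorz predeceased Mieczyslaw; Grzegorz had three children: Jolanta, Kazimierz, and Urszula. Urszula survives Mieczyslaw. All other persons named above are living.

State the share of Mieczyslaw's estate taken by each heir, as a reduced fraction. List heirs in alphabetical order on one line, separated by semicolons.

Danuta 1/12; Franciszka 1/12; Halina 1/4; Jolanta 1/12; Kazimierz 1/12; Ludmila 1/12; Oleg 1/4; Urszula 1/12

There is no surviving spouse, so the entire estate passes to Mieczyslaw's descendants per capita at each generation.
At generation 1 (Agnieszka, Halina, Oleg, Grzegorz) there are 4 shares of (1)/4 = 1/4 each.
Living: Halina and Oleg — each takes 1/4.
Deceased: Agnieszka and Grzegorz. Their combined 1/2 is pooled and carried to generation 2.
At generation 2 (Franciszka, Danuta, Ludmila, Jolanta, Kazimierz, Urszula) there are 6 shares of (1/2)/6 = 1/12 each.
Living: Franciszka, Danuta, Ludmila, Jolanta, Kazimierz, and Urszula — each takes 1/12.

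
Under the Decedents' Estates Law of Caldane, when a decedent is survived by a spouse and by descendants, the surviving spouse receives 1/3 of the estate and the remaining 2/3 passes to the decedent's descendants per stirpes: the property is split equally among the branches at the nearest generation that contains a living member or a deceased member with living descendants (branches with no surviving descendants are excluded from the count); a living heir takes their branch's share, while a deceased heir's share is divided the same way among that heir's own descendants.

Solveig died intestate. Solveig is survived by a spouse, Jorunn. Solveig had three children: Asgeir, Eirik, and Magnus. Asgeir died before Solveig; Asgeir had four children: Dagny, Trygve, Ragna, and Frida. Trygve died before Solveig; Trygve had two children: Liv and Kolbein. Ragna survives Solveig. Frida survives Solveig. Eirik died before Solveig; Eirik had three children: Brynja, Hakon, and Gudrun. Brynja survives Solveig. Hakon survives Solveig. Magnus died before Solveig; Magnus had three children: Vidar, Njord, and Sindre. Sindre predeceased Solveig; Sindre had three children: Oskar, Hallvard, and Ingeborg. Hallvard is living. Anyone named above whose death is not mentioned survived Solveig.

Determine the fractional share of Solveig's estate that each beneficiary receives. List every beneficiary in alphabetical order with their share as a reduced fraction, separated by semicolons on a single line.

Brynja 2/27; Dagny 1/18; Frida 1/18; Gudrun 2/27; Hakon 2/27; Hallvard 2/81; Ingeborg 2/81; Jorunn 1/3; Kolbein 1/36; Liv 1/36; Njord 2/27; Oskar 2/81; Ragna 1/18; Vidar 2/27

Jorunn, as surviving spouse, takes 1/3.
The remaining 2/3 passes to Solveig's descendants per stirpes.
The 2/3 is divided into 3 equal shares of 2/9 among Asgeir, Eirik, Magnus.
Asgeir predeceased; the 2/9 allotted to Asgeir's branch passes to Asgeir's issue by representation.
The 2/9 is divided into 4 equal shares of 1/18 among Dagny, Trygve, Ragna, Frida.
Dagny is living and takes 1/18.
Trygve predeceased; the 1/18 allotted to Trygve's branch passes to Trygve's issue by representation.
The 1/18 is divided into 2 equal shares of 1/36 among Liv, Kolbein.
Liv is living and takes 1/36.
Kolbein is living and takes 1/36.
Ragna is living and takes 1/18.
Frida is living and takes 1/18.
Eirik predeceased; the 2/9 allotted to Eirik's branch passes to Eirik's issue by representation.
The 2/9 is divided into 3 equal shares of 2/27 among Brynja, Hakon, Gudrun.
Brynja is living and takes 2/27.
Hakon is living and takes 2/27.
Gudrun is living and takes 2/27.
Magnus predeceased; the 2/9 allotted to Magnus's branch passes to Magnus's issue by representation.
The 2/9 is divided into 3 equal shares of 2/27 among Vidar, Njord, Sindre.
Vidar is living and takes 2/27.
Njord is living and takes 2/27.
Sindre predeceased; the 2/27 allotted to Sindre's branch passes to Sindre's issue by representation.
The 2/27 is divided into 3 equal shares of 2/81 among Oskar, Hallvard, Ingeborg.
Oskar is living and takes 2/81.
Hallvard is living and takes 2/81.
Ingeborg is living and takes 2/81.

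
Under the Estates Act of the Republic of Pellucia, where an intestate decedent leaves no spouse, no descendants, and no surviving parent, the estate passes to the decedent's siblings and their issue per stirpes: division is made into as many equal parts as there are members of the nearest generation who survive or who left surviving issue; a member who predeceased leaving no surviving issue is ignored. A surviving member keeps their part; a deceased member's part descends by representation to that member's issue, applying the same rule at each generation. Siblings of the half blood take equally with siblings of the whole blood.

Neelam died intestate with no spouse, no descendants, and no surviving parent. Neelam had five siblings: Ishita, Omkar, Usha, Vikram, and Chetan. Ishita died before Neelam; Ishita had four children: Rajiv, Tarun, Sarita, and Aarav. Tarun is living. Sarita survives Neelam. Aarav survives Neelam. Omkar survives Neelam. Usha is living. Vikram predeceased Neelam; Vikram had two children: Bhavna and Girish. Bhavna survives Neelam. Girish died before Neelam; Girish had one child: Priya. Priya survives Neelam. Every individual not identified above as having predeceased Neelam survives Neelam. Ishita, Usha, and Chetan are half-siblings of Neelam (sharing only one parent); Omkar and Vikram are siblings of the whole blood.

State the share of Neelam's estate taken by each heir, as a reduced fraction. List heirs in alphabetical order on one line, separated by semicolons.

Aarav 1/20; Bhavna 1/10; Chetan 1/5; Omkar 1/5; Priya 1/10; Rajiv 1/20; Sarita 1/20; Tarun 1/20; Usha 1/5

No spouse, descendants, or parent survives, so the estate passes to Neelam's siblings per stirpes.
Half-blood and whole-blood siblings take equally under the stated rule.
The estate is divided into 5 equal shares of 1/5 among Ishita, Omkar, Usha, Vikram, Chetan.
Ishita predeceased; the 1/5 allotted to Ishita's branch passes to Ishita's issue by representation.
The 1/5 is divided into 4 equal shares of 1/20 among Rajiv, Tarun, Sarita, Aarav.
Rajiv is living and takes 1/20.
Tarun is living and takes 1/20.
Sarita is living and takes 1/20.
Aarav is living and takes 1/20.
Omkar is living and takes 1/5.
Usha is living and takes 1/5.
Vikram predeceased; the 1/5 allotted to Vikram's branch passes to Vikram's issue by representation.
The 1/5 is divided into 2 equal shares of 1/10 among Bhavna, Girish.
Bhavna is living and takes 1/10.
Girish predeceased; the 1/10 allotted to Girish's branch passes to Girish's issue by representation.
Priya is the sole taker at this level and receives the full 1/10.
Chetan is living and takes 1/5.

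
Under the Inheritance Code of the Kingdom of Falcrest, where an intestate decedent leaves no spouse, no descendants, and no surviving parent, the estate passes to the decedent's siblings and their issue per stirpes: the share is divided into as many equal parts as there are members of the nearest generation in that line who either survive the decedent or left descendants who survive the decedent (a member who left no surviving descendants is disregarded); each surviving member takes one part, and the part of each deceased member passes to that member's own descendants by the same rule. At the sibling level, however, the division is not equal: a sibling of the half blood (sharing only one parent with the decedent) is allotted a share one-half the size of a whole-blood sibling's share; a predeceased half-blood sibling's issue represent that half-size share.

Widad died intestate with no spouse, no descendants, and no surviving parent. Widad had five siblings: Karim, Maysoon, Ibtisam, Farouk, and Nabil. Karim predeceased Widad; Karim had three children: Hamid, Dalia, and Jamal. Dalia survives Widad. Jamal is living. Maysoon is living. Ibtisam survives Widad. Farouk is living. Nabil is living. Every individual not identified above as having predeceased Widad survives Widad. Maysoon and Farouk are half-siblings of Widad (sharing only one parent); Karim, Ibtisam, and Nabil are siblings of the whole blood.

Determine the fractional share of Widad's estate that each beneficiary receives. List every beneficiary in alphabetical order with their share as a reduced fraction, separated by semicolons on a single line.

No spouse, descendants, or parent survives, so the estate passes to Widad's siblings per stirpes.
Half-blood siblings count for one-half the weight of whole-blood siblings at the initial division.
Dividing 1 in proportion to weights (total weight 4): Karim (weight 1) → 1/4; Maysoon (weight 1/2) → 1/8; Ibtisam (weight 1) → 1/4; Farouk (weight 1/2) → 1/8; Nabil (weight 1) → 1/4.
Karim predeceased; the 1/4 allotted to Karim's branch passes to Karim's issue by representation.
The 1/4 is divided into 3 equal shares of 1/12 among Hamid, Dalia, Jamal.
Hamid is living and takes 1/12.
Dalia is living and takes 1/12.
Jamal is living and takes 1/12.
Maysoon is living and takes 1/8.
Ibtisam is living and takes 1/4.
Farouk is living and takes 1/8.
Nabil is living and takes 1/4.

Dalia 1/12; Farouk 1/8; Hamid 1/12; Ibtisam 1/4; Jamal 1/12; Maysoon 1/8; Nabil 1/4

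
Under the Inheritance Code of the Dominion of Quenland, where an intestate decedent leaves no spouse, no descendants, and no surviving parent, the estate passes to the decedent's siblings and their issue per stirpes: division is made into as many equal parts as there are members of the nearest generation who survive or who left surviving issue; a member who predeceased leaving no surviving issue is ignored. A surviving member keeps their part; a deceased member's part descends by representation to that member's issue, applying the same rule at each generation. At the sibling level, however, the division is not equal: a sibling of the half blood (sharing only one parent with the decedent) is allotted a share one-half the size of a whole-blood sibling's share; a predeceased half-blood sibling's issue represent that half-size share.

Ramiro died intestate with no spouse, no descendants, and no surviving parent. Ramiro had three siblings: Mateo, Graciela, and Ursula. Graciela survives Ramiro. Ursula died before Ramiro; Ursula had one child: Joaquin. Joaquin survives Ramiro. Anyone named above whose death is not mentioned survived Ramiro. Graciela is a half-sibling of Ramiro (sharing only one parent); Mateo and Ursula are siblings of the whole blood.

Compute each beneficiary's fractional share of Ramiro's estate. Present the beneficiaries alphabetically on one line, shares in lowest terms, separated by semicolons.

Graciela 1/5; Joaquin 2/5; Mateo 2/5

No spouse, descendants, or parent survives, so the estate passes to Ramiro's siblings per stirpes.
Half-blood siblings count for one-half the weight of whole-blood siblings at the initial division.
Dividing 1 in proportion to weights (total weight 5/2): Mateo (weight 1) → 2/5; Graciela (weight 1/2) → 1/5; Ursula (weight 1) → 2/5.
Mateo is living and takes 2/5.
Graciela is living and takes 1/5.
Ursula predeceased; the 2/5 allotted to Ursula's branch passes to Ursula's issue by representation.
Joaquin is the sole taker at this level and receives the full 2/5.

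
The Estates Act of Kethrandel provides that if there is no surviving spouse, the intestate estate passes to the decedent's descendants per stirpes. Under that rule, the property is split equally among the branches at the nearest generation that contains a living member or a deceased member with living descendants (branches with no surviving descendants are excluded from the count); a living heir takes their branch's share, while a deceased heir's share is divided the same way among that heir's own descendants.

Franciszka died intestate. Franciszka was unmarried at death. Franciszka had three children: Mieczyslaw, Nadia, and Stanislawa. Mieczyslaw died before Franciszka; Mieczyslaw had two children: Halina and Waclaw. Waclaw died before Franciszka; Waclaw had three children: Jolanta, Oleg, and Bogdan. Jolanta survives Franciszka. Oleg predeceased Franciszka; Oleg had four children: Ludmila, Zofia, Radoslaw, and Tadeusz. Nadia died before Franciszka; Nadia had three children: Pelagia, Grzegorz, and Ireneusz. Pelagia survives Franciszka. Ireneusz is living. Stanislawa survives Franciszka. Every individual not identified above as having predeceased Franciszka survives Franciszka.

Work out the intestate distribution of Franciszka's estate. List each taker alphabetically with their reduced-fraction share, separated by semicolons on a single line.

Bogdan 1/18; Grzegorz 1/9; Halina 1/6; Ireneusz 1/9; Jolanta 1/18; Ludmila 1/72; Pelagia 1/9; Radoslaw 1/72; Stanislawa 1/3; Tadeusz 1/72; Zofia 1/72

There is no surviving spouse, so the entire estate passes to Franciszka's descendants per stirpes.
The estate is divided into 3 equal shares of 1/3 among Mieczyslaw, Nadia, Stanislawa.
Mieczyslaw predeceased; the 1/3 allotted to Mieczyslaw's branch passes to Mieczyslaw's issue by representation.
The 1/3 is divided into 2 equal shares of 1/6 among Halina, Waclaw.
Halina is living and takes 1/6.
Waclaw predeceased; the 1/6 allotted to Waclaw's branch passes to Waclaw's issue by representation.
The 1/6 is divided into 3 equal shares of 1/18 among Jolanta, Oleg, Bogdan.
Jolanta is living and takes 1/18.
Oleg predeceased; the 1/18 allotted to Oleg's branch passes to Oleg's issue by representation.
The 1/18 is divided into 4 equal shares of 1/72 among Ludmila, Zofia, Radoslaw, Tadeusz.
Ludmila is living and takes 1/72.
Zofia is living and takes 1/72.
Radoslaw is living and takes 1/72.
Tadeusz is living and takes 1/72.
Bogdan is living and takes 1/18.
Nadia predeceased; the 1/3 allotted to Nadia's branch passes to Nadia's issue by representation.
The 1/3 is divided into 3 equal shares of 1/9 among Pelagia, Grzegorz, Ireneusz.
Pelagia is living and takes 1/9.
Grzegorz is living and takes 1/9.
Ireneusz is living and takes 1/9.
Stanislawa is living and takes 1/3.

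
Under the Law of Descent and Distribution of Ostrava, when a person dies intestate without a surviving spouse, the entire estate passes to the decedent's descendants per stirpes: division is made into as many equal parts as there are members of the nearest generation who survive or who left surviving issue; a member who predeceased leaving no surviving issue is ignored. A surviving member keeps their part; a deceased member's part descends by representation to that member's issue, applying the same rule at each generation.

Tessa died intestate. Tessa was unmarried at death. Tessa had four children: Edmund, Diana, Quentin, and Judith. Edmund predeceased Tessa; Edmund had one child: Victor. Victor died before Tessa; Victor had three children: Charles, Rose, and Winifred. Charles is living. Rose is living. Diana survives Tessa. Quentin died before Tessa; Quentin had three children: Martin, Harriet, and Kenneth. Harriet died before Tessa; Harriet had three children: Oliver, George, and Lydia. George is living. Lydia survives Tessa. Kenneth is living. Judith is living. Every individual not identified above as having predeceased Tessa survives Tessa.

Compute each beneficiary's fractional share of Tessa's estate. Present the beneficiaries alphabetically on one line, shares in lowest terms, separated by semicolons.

There is no surviving spouse, so the entire estate passes to Tessa's descendants per stirpes.
The estate is divided into 4 equal shares of 1/4 among Edmund, Diana, Quentin, Judith.
Edmund predeceased; the 1/4 allotted to Edmund's branch passes to Edmund's issue by representation.
Victor's line is the sole branch at this level, so the full 1/4 passes to Victor's issue by representation.
The 1/4 is divided into 3 equal shares of 1/12 among Charles, Rose, Winifred.
Charles is living and takes 1/12.
Rose is living and takes 1/12.
Winifred is living and takes 1/12.
Diana is living and takes 1/4.
Quentin predeceased; the 1/4 allotted to Quentin's branch passes to Quentin's issue by representation.
The 1/4 is divided into 3 equal shares of 1/12 among Martin, Harriet, Kenneth.
Martin is living and takes 1/12.
Harriet predeceased; the 1/12 allotted to Harriet's branch passes to Harriet's issue by representation.
The 1/12 is divided into 3 equal shares of 1/36 among Oliver, George, Lydia.
Oliver is living and takes 1/36.
George is living and takes 1/36.
Lydia is living and takes 1/36.
Kenneth is living and takes 1/12.
Judith is living and takes 1/4.

Charles 1/12; Diana 1/4; George 1/36; Judith 1/4; Kenneth 1/12; Lydia 1/36; Martin 1/12; Oliver 1/36; Rose 1/12; Winifred 1/12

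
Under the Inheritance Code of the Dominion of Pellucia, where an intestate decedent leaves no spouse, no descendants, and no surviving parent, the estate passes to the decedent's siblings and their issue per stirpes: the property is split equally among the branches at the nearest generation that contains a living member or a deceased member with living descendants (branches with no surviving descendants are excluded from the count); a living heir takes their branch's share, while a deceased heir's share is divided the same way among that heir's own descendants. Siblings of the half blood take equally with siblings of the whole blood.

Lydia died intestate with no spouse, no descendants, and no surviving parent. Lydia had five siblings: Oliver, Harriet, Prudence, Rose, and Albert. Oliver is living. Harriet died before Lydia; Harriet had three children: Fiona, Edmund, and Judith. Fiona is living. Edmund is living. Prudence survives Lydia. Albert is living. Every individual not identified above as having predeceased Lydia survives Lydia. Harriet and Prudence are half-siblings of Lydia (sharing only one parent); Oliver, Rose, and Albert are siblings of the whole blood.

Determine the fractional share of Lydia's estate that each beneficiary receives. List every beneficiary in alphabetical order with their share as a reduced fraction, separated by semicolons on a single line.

No spouse, descendants, or parent survives, so the estate passes to Lydia's siblings per stirpes.
Half-blood and whole-blood siblings take equally under the stated rule.
The estate is divided into 5 equal shares of 1/5 among Oliver, Harriet, Prudence, Rose, Albert.
Oliver is living and takes 1/5.
Harriet predeceased; the 1/5 allotted to Harriet's branch passes to Harriet's issue by representation.
The 1/5 is divided into 3 equal shares of 1/15 among Fiona, Edmund, Judith.
Fiona is living and takes 1/15.
Edmund is living and takes 1/15.
Judith is living and takes 1/15.
Prudence is living and takes 1/5.
Rose is living and takes 1/5.
Albert is living and takes 1/5.

Albert 1/5; Edmund 1/15; Fiona 1/15; Judith 1/15; Oliver 1/5; Prudence 1/5; Rose 1/5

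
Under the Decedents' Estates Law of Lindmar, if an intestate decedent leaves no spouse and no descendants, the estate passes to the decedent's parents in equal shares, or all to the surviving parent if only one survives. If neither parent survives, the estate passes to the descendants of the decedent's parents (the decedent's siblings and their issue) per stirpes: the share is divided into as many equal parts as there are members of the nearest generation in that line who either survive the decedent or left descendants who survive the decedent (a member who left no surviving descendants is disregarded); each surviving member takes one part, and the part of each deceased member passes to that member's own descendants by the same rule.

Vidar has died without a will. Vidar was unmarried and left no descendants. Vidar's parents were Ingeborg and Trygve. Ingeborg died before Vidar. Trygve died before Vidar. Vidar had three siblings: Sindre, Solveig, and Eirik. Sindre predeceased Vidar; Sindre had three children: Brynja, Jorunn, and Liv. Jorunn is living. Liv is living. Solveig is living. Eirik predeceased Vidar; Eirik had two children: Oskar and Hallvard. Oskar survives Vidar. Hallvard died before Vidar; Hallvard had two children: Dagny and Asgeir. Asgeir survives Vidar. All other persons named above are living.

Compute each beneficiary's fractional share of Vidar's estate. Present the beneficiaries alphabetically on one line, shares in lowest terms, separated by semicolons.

Neither parent survives and there are no descendants, so the estate passes to Vidar's siblings and their issue per stirpes.
The estate is divided into 3 equal shares of 1/3 among Sindre, Solveig, Eirik.
Sindre predeceased; the 1/3 allotted to Sindre's branch passes to Sindre's issue by representation.
The 1/3 is divided into 3 equal shares of 1/9 among Brynja, Jorunn, Liv.
Brynja is living and takes 1/9.
Jorunn is living and takes 1/9.
Liv is living and takes 1/9.
Solveig is living and takes 1/3.
Eirik predeceased; the 1/3 allotted to Eirik's branch passes to Eirik's issue by representation.
The 1/3 is divided into 2 equal shares of 1/6 among Oskar, Hallvard.
Oskar is living and takes 1/6.
Hallvard predeceased; the 1/6 allotted to Hallvard's branch passes to Hallvard's issue by representation.
The 1/6 is divided into 2 equal shares of 1/12 among Dagny, Asgeir.
Dagny is living and takes 1/12.
Asgeir is living and takes 1/12.

Asgeir 1/12; Brynja 1/9; Dagny 1/12; Jorunn 1/9; Liv 1/9; Oskar 1/6; Solveig 1/3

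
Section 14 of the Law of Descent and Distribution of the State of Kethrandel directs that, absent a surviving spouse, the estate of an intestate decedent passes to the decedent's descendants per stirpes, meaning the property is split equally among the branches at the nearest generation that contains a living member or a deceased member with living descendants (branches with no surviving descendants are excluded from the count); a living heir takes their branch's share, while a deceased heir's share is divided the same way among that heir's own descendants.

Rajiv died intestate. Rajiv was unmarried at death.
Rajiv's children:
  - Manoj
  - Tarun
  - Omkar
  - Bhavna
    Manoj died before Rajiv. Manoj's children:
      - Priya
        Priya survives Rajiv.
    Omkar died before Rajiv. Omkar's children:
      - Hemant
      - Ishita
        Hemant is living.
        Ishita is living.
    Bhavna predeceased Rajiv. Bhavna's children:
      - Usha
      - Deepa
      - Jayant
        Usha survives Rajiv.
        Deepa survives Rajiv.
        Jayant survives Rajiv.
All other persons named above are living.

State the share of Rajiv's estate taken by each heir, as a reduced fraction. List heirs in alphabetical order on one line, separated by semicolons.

There is no surviving spouse, so the entire estate passes to Rajiv's descendants per stirpes.
The estate is divided into 4 equal shares of 1/4 among Manoj, Tarun, Omkar, Bhavna.
Manoj predeceased; the 1/4 allotted to Manoj's branch passes to Manoj's issue by representation.
Priya is the sole taker at this level and receives the full 1/4.
Tarun is living and takes 1/4.
Omkar predeceased; the 1/4 allotted to Omkar's branch passes to Omkar's issue by representation.
The 1/4 is divided into 2 equal shares of 1/8 among Hemant, Ishita.
Hemant is living and takes 1/8.
Ishita is living and takes 1/8.
Bhavna predeceased; the 1/4 allotted to Bhavna's branch passes to Bhavna's issue by representation.
The 1/4 is divided into 3 equal shares of 1/12 among Usha, Deepa, Jayant.
Usha is living and takes 1/12.
Deepa is living and takes 1/12.
Jayant is living and takes 1/12.

Deepa 1/12; Hemant 1/8; Ishita 1/8; Jayant 1/12; Priya 1/4; Tarun 1/4; Usha 1/12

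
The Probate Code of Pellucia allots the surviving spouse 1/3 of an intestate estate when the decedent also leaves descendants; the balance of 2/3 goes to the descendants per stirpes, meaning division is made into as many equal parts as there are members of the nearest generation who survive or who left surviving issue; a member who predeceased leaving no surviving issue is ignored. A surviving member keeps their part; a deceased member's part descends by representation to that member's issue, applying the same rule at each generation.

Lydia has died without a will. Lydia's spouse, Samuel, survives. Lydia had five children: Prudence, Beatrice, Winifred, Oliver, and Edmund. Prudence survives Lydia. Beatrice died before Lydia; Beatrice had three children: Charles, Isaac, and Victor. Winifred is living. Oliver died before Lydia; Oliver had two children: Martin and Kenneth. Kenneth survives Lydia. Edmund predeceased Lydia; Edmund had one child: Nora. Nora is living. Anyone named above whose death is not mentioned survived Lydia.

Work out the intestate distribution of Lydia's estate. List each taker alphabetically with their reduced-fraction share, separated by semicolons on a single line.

Samuel, as surviving spouse, takes 1/3.
The remaining 2/3 passes to Lydia's descendants per stirpes.
The 2/3 is divided into 5 equal shares of 2/15 among Prudence, Beatrice, Winifred, Oliver, Edmund.
Prudence is living and takes 2/15.
Beatrice predeceased; the 2/15 allotted to Beatrice's branch passes to Beatrice's issue by representation.
The 2/15 is divided into 3 equal shares of 2/45 among Charles, Isaac, Victor.
Charles is living and takes 2/45.
Isaac is living and takes 2/45.
Victor is living and takes 2/45.
Winifred is living and takes 2/15.
Oliver predeceased; the 2/15 allotted to Oliver's branch passes to Oliver's issue by representation.
The 2/15 is divided into 2 equal shares of 1/15 among Martin, Kenneth.
Martin is living and takes 1/15.
Kenneth is living and takes 1/15.
Edmund predeceased; the 2/15 allotted to Edmund's branch passes to Edmund's issue by representation.
Nora is the sole taker at this level and receives the full 2/15.

Charles 2/45; Isaac 2/45; Kenneth 1/15; Martin 1/15; Nora 2/15; Prudence 2/15; Samuel 1/3; Victor 2/45; Winifred 2/15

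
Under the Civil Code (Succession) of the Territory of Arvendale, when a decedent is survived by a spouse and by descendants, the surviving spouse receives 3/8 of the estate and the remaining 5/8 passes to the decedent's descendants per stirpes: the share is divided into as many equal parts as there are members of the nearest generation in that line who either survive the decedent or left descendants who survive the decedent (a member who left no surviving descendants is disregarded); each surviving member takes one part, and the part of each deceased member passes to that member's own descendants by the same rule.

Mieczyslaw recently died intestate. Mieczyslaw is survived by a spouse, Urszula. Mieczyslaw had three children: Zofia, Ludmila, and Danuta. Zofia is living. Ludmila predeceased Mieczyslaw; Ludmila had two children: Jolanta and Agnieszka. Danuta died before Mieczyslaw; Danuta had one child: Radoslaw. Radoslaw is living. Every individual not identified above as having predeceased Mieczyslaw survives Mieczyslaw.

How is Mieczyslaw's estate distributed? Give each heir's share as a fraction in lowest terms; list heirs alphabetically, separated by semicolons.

Urszula, as surviving spouse, takes 3/8.
The remaining 5/8 passes to Mieczyslaw's descendants per stirpes.
The 5/8 is divided into 3 equal shares of 5/24 among Zofia, Ludmila, Danuta.
Zofia is living and takes 5/24.
Ludmila predeceased; the 5/24 allotted to Ludmila's branch passes to Ludmila's issue by representation.
The 5/24 is divided into 2 equal shares of 5/48 among Jolanta, Agnieszka.
Jolanta is living and takes 5/48.
Agnieszka is living and takes 5/48.
Danuta predeceased; the 5/24 allotted to Danuta's branch passes to Danuta's issue by representation.
Radoslaw is the sole taker at this level and receives the full 5/24.

Agnieszka 5/48; Jolanta 5/48; Radoslaw 5/24; Urszula 3/8; Zofia 5/24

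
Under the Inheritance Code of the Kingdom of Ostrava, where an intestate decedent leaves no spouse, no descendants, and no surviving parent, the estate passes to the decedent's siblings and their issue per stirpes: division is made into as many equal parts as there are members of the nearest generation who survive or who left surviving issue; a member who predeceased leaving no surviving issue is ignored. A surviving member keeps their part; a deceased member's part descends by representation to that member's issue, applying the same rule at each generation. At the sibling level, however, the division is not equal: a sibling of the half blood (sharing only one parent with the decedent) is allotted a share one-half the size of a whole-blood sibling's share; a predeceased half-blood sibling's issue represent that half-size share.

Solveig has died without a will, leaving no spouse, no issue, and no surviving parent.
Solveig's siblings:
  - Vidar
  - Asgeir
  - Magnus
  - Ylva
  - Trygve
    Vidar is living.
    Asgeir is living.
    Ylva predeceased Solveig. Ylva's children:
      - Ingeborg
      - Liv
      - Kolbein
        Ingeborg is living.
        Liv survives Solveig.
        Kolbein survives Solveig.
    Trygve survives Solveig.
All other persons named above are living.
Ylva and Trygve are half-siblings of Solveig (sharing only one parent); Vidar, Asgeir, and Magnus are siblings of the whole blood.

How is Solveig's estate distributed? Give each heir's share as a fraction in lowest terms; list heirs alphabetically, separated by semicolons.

Asgeir 1/4; Ingeborg 1/24; Kolbein 1/24; Liv 1/24; Magnus 1/4; Trygve 1/8; Vidar 1/4

No spouse, descendants, or parent survives, so the estate passes to Solveig's siblings per stirpes.
Half-blood siblings count for one-half the weight of whole-blood siblings at the initial division.
Dividing 1 in proportion to weights (total weight 4): Vidar (weight 1) → 1/4; Asgeir (weight 1) → 1/4; Magnus (weight 1) → 1/4; Ylva (weight 1/2) → 1/8; Trygve (weight 1/2) → 1/8.
Vidar is living and takes 1/4.
Asgeir is living and takes 1/4.
Magnus is living and takes 1/4.
Ylva predeceased; the 1/8 allotted to Ylva's branch passes to Ylva's issue by representation.
The 1/8 is divided into 3 equal shares of 1/24 among Ingeborg, Liv, Kolbein.
Ingeborg is living and takes 1/24.
Liv is living and takes 1/24.
Kolbein is living and takes 1/24.
Trygve is living and takes 1/8.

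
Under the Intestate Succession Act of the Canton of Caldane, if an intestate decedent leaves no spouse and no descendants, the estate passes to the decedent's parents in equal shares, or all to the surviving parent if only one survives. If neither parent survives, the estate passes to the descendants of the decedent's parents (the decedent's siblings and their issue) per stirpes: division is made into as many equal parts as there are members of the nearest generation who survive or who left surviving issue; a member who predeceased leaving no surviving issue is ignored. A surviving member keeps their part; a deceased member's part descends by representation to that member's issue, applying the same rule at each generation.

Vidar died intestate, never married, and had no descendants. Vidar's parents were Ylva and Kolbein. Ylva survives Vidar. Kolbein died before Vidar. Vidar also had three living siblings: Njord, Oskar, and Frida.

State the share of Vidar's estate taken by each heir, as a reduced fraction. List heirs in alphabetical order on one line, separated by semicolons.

Only one parent, Ylva, survives, so Ylva takes the entire estate. The siblings take nothing because a surviving parent has priority.

Ylva 1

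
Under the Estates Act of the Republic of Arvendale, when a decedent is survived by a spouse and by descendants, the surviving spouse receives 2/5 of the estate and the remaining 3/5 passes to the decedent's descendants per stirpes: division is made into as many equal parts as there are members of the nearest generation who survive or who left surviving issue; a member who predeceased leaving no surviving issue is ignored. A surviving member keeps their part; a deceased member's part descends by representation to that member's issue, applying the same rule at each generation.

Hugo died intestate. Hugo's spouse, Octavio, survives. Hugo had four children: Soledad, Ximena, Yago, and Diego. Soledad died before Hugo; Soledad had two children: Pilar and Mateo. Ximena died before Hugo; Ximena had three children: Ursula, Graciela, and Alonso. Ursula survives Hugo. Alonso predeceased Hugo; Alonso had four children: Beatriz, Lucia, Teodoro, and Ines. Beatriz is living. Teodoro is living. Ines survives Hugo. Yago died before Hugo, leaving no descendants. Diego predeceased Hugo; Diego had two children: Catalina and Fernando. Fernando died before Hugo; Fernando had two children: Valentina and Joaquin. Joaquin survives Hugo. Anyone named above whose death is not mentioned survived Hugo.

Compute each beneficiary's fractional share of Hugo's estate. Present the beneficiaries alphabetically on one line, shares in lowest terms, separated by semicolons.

Beatriz 1/60; Catalina 1/10; Graciela 1/15; Ines 1/60; Joaquin 1/20; Lucia 1/60; Mateo 1/10; Octavio 2/5; Pilar 1/10; Teodoro 1/60; Ursula 1/15; Valentina 1/20

Octavio, as surviving spouse, takes 2/5.
The remaining 3/5 passes to Hugo's descendants per stirpes.
Yago left no surviving issue, so that branch lapses and is disregarded.
The 3/5 is divided into 3 equal shares of 1/5 among Soledad, Ximena, Diego.
Soledad predeceased; the 1/5 allotted to Soledad's branch passes to Soledad's issue by representation.
The 1/5 is divided into 2 equal shares of 1/10 among Pilar, Mateo.
Pilar is living and takes 1/10.
Mateo is living and takes 1/10.
Ximena predeceased; the 1/5 allotted to Ximena's branch passes to Ximena's issue by representation.
The 1/5 is divided into 3 equal shares of 1/15 among Ursula, Graciela, Alonso.
Ursula is living and takes 1/15.
Graciela is living and takes 1/15.
Alonso predeceased; the 1/15 allotted to Alonso's branch passes to Alonso's issue by representation.
The 1/15 is divided into 4 equal shares of 1/60 among Beatriz, Lucia, Teodoro, Ines.
Beatriz is living and takes 1/60.
Lucia is living and takes 1/60.
Teodoro is living and takes 1/60.
Ines is living and takes 1/60.
Diego predeceased; the 1/5 allotted to Diego's branch passes to Diego's issue by representation.
The 1/5 is divided into 2 equal shares of 1/10 among Catalina, Fernando.
Catalina is living and takes 1/10.
Fernando predeceased; the 1/10 allotted to Fernando's branch passes to Fernando's issue by representation.
The 1/10 is divided into 2 equal shares of 1/20 among Valentina, Joaquin.
Valentina is living and takes 1/20.
Joaquin is living and takes 1/20.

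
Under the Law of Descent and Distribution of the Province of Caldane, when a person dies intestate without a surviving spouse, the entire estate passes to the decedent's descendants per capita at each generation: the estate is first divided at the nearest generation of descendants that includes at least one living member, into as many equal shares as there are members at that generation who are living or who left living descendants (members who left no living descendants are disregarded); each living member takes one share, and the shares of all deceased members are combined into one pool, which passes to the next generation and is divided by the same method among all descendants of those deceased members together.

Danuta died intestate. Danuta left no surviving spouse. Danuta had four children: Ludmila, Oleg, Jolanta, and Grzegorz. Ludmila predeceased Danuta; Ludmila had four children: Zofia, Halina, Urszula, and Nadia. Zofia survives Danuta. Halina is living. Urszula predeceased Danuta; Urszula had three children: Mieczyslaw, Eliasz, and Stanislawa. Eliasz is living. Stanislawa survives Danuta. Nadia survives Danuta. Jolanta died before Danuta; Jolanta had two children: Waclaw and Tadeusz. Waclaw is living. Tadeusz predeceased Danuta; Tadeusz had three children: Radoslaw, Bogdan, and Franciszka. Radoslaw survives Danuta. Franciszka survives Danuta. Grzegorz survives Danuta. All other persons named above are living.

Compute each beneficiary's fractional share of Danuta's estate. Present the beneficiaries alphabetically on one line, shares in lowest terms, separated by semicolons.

There is no surviving spouse, so the entire estate passes to Danuta's descendants per capita at each generation.
At generation 1 (Ludmila, Oleg, Jolanta, Grzegorz) there are 4 shares of (1)/4 = 1/4 each.
Living: Oleg and Grzegorz — each takes 1/4.
Deceased: Ludmila and Jolanta. Their combined 1/2 is pooled and carried to generation 2.
At generation 2 (Zofia, Halina, Urszula, Nadia, Waclaw, Tadeusz) there are 6 shares of (1/2)/6 = 1/12 each.
Living: Zofia, Halina, Nadia, and Waclaw — each takes 1/12.
Deceased: Urszula and Tadeusz. Their combined 1/6 is pooled and carried to generation 3.
At generation 3 (Mieczyslaw, Eliasz, Stanislawa, Radoslaw, Bogdan, Franciszka) there are 6 shares of (1/6)/6 = 1/36 each.
Living: Mieczyslaw, Eliasz, Stanislawa, Radoslaw, Bogdan, and Franciszka — each takes 1/36.

Bogdan 1/36; Eliasz 1/36; Franciszka 1/36; Grzegorz 1/4; Halina 1/12; Mieczyslaw 1/36; Nadia 1/12; Oleg 1/4; Radoslaw 1/36; Stanislawa 1/36; Waclaw 1/12; Zofia 1/12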